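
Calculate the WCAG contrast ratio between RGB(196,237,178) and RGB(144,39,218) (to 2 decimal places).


Linearize each sRGB channel c=v/255: c/12.92 if c ≤ 0.04045 else ((c+0.055)/1.055)^2.4
L = 0.2126×R_lin + 0.7152×G_lin + 0.0722×B_lin
Color 1 (196,237,178):
  R=196: 196/255≈0.7686 > 0.04045 → ((0.7686+0.055)/1.055)^2.4 ≈ 0.55201
  G=237: 237/255≈0.9294 > 0.04045 → ((0.9294+0.055)/1.055)^2.4 ≈ 0.84687
  B=178: 178/255≈0.6980 > 0.04045 → ((0.6980+0.055)/1.055)^2.4 ≈ 0.44520
  L1 = 0.2126×0.55201 + 0.7152×0.84687 + 0.0722×0.44520 ≈ 0.75518
Color 2 (144,39,218):
  R=144: 144/255≈0.5647 > 0.04045 → ((0.5647+0.055)/1.055)^2.4 ≈ 0.27889
  G=39: 39/255≈0.1529 > 0.04045 → ((0.1529+0.055)/1.055)^2.4 ≈ 0.02029
  B=218: 218/255≈0.8549 > 0.04045 → ((0.8549+0.055)/1.055)^2.4 ≈ 0.70110
  L2 = 0.2126×0.27889 + 0.7152×0.02029 + 0.0722×0.70110 ≈ 0.12442
Lighter = 0.75518, Darker = 0.12442
Ratio = (L_lighter + 0.05) / (L_darker + 0.05)
Ratio = (0.75518 + 0.05) / (0.12442 + 0.05) = 0.80518 / 0.17442 ≈ 4.6163
Ratio ≈ 4.62:1


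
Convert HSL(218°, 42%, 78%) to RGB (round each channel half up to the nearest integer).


H=218°, S=0.42, L=0.78
C = (1-|2L-1|)×S = (1-|0.56|)×0.42 = 0.1848
H' = H/60 = 218/60 ≈ 3.6333; X = C×(1-|H' mod 2 - 1|) = 0.06776
m = L - C/2 = 0.78 - 0.0924 = 0.6876
Sector ⌊H'⌋ = 3 → (R',G',B') = (0.0, 0.06776, 0.1848)
RGB = ((R'+m)×255, (G'+m)×255, (B'+m)×255) = (175.338, 192.6168, 222.462)
Round half up → RGB(175, 193, 222)


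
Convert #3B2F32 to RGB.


3B → 59 (R)
2F → 47 (G)
32 → 50 (B)
= RGB(59, 47, 50)


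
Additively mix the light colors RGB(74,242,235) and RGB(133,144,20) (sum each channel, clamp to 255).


Additive: each channel = min(255, C₁+C₂)
R: 74+133 = 207 → 207
G: 242+144 = 386 → 255
B: 235+20 = 255 → 255
= RGB(207, 255, 255)


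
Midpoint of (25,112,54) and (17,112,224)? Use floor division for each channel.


Midpoint: each channel = ⌊(C₁+C₂)/2⌋
R: ⌊(25+17)/2⌋ = 21
G: ⌊(112+112)/2⌋ = 112
B: ⌊(54+224)/2⌋ = 139
= RGB(21, 112, 139)


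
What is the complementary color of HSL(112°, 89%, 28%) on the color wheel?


Complement = opposite side of color wheel = hue + 180°
H' = (112 + 180) mod 360 = 292°
S and L unchanged.
= HSL(292°, 89%, 28%)


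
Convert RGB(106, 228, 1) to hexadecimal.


R = 106 → 6A (hex)
G = 228 → E4 (hex)
B = 1 → 01 (hex)
Hex = #6AE401


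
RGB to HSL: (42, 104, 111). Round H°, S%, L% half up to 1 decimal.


Normalize: R'=42/255≈0.1647, G'=104/255≈0.4078, B'=111/255≈0.4353
Max=111/255, Min=42/255, Δ=Max-Min=69/255
L = (Max+Min)/2 = (111+42)/510 = 153/510 = 0.3 → L = 30.0%
L ≤ 0.5 → S = Δ/(Max+Min) = 69/(111+42) = 69/153 = 0.45098… → S = 45.1%
(the 1/255 factors cancel in S and H, so raw channel differences can be used)
Max is B' → H = 60 × ((R-G)/Δ + 4) = 60 × ((42-104)/69 + 4)
  -62/69 + 4 = -0.8985… + 4 = 3.1014…
  H = 60 × 3.1014… = 186.086…° → H = 186.1°
= HSL(186.1°, 45.1%, 30.0%)


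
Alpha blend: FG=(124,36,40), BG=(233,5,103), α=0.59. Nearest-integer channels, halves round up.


C = α×F + (1-α)×B, with 1-α = 0.41
R: 0.59×124 + 0.41×233 = 73.16 + 95.53 = 168.69 → 169
G: 0.59×36 + 0.41×5 = 21.24 + 2.05 = 23.29 → 23
B: 0.59×40 + 0.41×103 = 23.60 + 42.23 = 65.83 → 66
= RGB(169, 23, 66)


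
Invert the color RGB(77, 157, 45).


Invert: (255-R, 255-G, 255-B)
R: 255-77 = 178
G: 255-157 = 98
B: 255-45 = 210
= RGB(178, 98, 210)


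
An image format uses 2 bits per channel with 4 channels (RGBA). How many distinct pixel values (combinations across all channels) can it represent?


Total bits = 2 bits/channel × 4 channels = 8 bits
Distinct pixel values = 2^8
= 256 pixel values


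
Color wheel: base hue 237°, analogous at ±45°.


Base hue: 237°
Left analog: (237 - 45) mod 360 = 192°
Right analog: (237 + 45) mod 360 = 282°
Analogous hues = 192° and 282°


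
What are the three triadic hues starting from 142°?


Triadic: equally spaced at 120° intervals
H1 = 142°
H2 = (142 + 120) mod 360 = 262°
H3 = (142 + 240) mod 360 = 22°
Triadic = 142°, 262°, 22°


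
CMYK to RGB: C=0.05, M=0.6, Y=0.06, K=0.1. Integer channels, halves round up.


R = 255 × (1-C) × (1-K) = 255 × 0.95 × 0.90 = 218.025 → 218
G = 255 × (1-M) × (1-K) = 255 × 0.40 × 0.90 = 91.8 → 92
B = 255 × (1-Y) × (1-K) = 255 × 0.94 × 0.90 = 215.73 → 216
= RGB(218, 92, 216)


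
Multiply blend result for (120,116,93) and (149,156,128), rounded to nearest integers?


Multiply: C = A×B/255, rounded to nearest integer
R: 120×149/255 = 17880/255 ≈ 70.118 → 70
G: 116×156/255 = 18096/255 ≈ 70.965 → 71
B: 93×128/255 = 11904/255 ≈ 46.682 → 47
= RGB(70, 71, 47)


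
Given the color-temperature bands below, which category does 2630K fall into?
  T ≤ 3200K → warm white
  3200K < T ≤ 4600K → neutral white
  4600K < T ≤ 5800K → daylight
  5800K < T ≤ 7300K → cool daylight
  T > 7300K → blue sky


Temperature: 2630K
2630K ≤ 3200K → warm white
Classification: warm white


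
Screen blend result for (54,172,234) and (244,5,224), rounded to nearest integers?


Screen: C = 255 - (255-A)×(255-B)/255, rounded to nearest integer
R: 255 - (255-54)×(255-244)/255 = 255 - 2211/255 ≈ 255 - 8.671 = 246.329 → 246
G: 255 - (255-172)×(255-5)/255 = 255 - 20750/255 ≈ 255 - 81.373 = 173.627 → 174
B: 255 - (255-234)×(255-224)/255 = 255 - 651/255 ≈ 255 - 2.553 = 252.447 → 252
= RGB(246, 174, 252)


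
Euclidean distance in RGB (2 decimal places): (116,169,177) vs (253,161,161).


d = √[(R₁-R₂)² + (G₁-G₂)² + (B₁-B₂)²]
d = √[(116-253)² + (169-161)² + (177-161)²]
d = √[18769 + 64 + 256]
d = √19089
d ≈ 138.16


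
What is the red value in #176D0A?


Color: #176D0A
R = 17 = 23
G = 6D = 109
B = 0A = 10
Red = 23


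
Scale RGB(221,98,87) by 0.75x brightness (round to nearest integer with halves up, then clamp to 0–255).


Multiply each channel by 0.75, round half up, clamp to [0, 255]
R: 221×0.75 = 165.75 → round → 166
G: 98×0.75 = 73.5 → round → 74
B: 87×0.75 = 65.25 → round → 65
= RGB(166, 74, 65)


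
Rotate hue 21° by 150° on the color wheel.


New hue = (H + rotation) mod 360
New hue = (21 + 150) mod 360
= 171 mod 360
= 171°


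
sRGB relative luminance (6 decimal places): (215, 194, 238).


Linearize each channel (sRGB transfer function): c = v/255; c_lin = c/12.92 if c ≤ 0.04045, else ((c+0.055)/1.055)^2.4
  R: 215/255 ≈ 0.843137 > 0.04045 → ((0.843137+0.055)/1.055)^2.4 ≈ 0.679542
  G: 194/255 ≈ 0.760784 > 0.04045 → ((0.760784+0.055)/1.055)^2.4 ≈ 0.539479
  B: 238/255 ≈ 0.933333 > 0.04045 → ((0.933333+0.055)/1.055)^2.4 ≈ 0.854993
R_lin = 0.679542, G_lin = 0.539479, B_lin = 0.854993
L = 0.2126×R + 0.7152×G + 0.0722×B
L = 0.2126×0.679542 + 0.7152×0.539479 + 0.0722×0.854993
L ≈ 0.592037


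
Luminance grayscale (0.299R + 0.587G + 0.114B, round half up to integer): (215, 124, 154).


Gray = 0.299×R + 0.587×G + 0.114×B
Gray = 0.299×215 + 0.587×124 + 0.114×154
Gray = 64.285 + 72.788 + 17.556
Gray = 154.629 → round half up → 155
Gray = 155


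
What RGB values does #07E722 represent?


07 → 7 (R)
E7 → 231 (G)
22 → 34 (B)
= RGB(7, 231, 34)


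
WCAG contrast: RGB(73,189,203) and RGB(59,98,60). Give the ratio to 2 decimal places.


Linearize each sRGB channel c=v/255: c/12.92 if c ≤ 0.04045 else ((c+0.055)/1.055)^2.4
L = 0.2126×R_lin + 0.7152×G_lin + 0.0722×B_lin
Color 1 (73,189,203):
  R=73: 73/255≈0.2863 > 0.04045 → ((0.2863+0.055)/1.055)^2.4 ≈ 0.06663
  G=189: 189/255≈0.7412 > 0.04045 → ((0.7412+0.055)/1.055)^2.4 ≈ 0.50888
  B=203: 203/255≈0.7961 > 0.04045 → ((0.7961+0.055)/1.055)^2.4 ≈ 0.59720
  L1 = 0.2126×0.06663 + 0.7152×0.50888 + 0.0722×0.59720 ≈ 0.42123
Color 2 (59,98,60):
  R=59: 59/255≈0.2314 > 0.04045 → ((0.2314+0.055)/1.055)^2.4 ≈ 0.04374
  G=98: 98/255≈0.3843 > 0.04045 → ((0.3843+0.055)/1.055)^2.4 ≈ 0.12214
  B=60: 60/255≈0.2353 > 0.04045 → ((0.2353+0.055)/1.055)^2.4 ≈ 0.04519
  L2 = 0.2126×0.04374 + 0.7152×0.12214 + 0.0722×0.04519 ≈ 0.09991
Lighter = 0.42123, Darker = 0.09991
Ratio = (L_lighter + 0.05) / (L_darker + 0.05)
Ratio = (0.42123 + 0.05) / (0.09991 + 0.05) = 0.47123 / 0.14991 ≈ 3.1434
Ratio ≈ 3.14:1


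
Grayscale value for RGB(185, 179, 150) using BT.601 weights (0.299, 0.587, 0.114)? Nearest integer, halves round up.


Gray = 0.299×R + 0.587×G + 0.114×B
Gray = 0.299×185 + 0.587×179 + 0.114×150
Gray = 55.315 + 105.073 + 17.100
Gray = 177.488 → round half up → 177
Gray = 177


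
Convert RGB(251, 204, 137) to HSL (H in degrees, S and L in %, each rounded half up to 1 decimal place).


Normalize: R'=251/255≈0.9843, G'=204/255≈0.8000, B'=137/255≈0.5373
Max=251/255, Min=137/255, Δ=Max-Min=114/255
L = (Max+Min)/2 = (251+137)/510 = 388/510 = 0.76078… → L = 76.1%
L > 0.5 → S = Δ/(2-Max-Min) = 114/(510-251-137) = 114/122 = 0.93442… → S = 93.4%
(the 1/255 factors cancel in S and H, so raw channel differences can be used)
Max is R' → H = 60 × (((G-B)/Δ) mod 6) = 60 × (((204-137)/114) mod 6)
  67/114 = 0.5877…
  H = 60 × 0.5877… = 35.263…° → H = 35.3°
= HSL(35.3°, 93.4%, 76.1%)


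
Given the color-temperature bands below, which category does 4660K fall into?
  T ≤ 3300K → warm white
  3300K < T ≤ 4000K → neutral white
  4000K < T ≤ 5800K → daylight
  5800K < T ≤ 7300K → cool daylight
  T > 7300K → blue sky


Temperature: 4660K
4000K < 4660K ≤ 5800K → daylight
Classification: daylight


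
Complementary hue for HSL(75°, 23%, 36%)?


Complement = opposite side of color wheel = hue + 180°
H' = (75 + 180) mod 360 = 255°
S and L unchanged.
= HSL(255°, 23%, 36%)


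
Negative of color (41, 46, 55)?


Invert: (255-R, 255-G, 255-B)
R: 255-41 = 214
G: 255-46 = 209
B: 255-55 = 200
= RGB(214, 209, 200)


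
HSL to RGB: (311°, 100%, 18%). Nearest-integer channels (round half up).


H=311°, S=1.00, L=0.18
C = (1-|2L-1|)×S = (1-|-0.64|)×1.00 = 0.36
H' = H/60 = 311/60 ≈ 5.1833; X = C×(1-|H' mod 2 - 1|) = 0.294
m = L - C/2 = 0.18 - 0.18 = 0
Sector ⌊H'⌋ = 5 → (R',G',B') = (0.36, 0.0, 0.294)
RGB = ((R'+m)×255, (G'+m)×255, (B'+m)×255) = (91.8, 0.0, 74.97)
Round half up → RGB(92, 0, 75)


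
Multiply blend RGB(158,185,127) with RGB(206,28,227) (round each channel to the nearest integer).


Multiply: C = A×B/255, rounded to nearest integer
R: 158×206/255 = 32548/255 ≈ 127.639 → 128
G: 185×28/255 = 5180/255 ≈ 20.314 → 20
B: 127×227/255 = 28829/255 ≈ 113.055 → 113
= RGB(128, 20, 113)


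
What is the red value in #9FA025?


Color: #9FA025
R = 9F = 159
G = A0 = 160
B = 25 = 37
Red = 159


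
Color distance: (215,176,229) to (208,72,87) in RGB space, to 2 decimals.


d = √[(R₁-R₂)² + (G₁-G₂)² + (B₁-B₂)²]
d = √[(215-208)² + (176-72)² + (229-87)²]
d = √[49 + 10816 + 20164]
d = √31029
d ≈ 176.15


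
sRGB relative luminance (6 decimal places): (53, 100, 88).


Linearize each channel (sRGB transfer function): c = v/255; c_lin = c/12.92 if c ≤ 0.04045, else ((c+0.055)/1.055)^2.4
  R: 53/255 ≈ 0.207843 > 0.04045 → ((0.207843+0.055)/1.055)^2.4 ≈ 0.035601
  G: 100/255 ≈ 0.392157 > 0.04045 → ((0.392157+0.055)/1.055)^2.4 ≈ 0.127438
  B: 88/255 ≈ 0.345098 > 0.04045 → ((0.345098+0.055)/1.055)^2.4 ≈ 0.097587
R_lin = 0.035601, G_lin = 0.127438, B_lin = 0.097587
L = 0.2126×R + 0.7152×G + 0.0722×B
L = 0.2126×0.035601 + 0.7152×0.127438 + 0.0722×0.097587
L ≈ 0.105758


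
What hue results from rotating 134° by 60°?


New hue = (H + rotation) mod 360
New hue = (134 + 60) mod 360
= 194 mod 360
= 194°


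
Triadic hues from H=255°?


Triadic: equally spaced at 120° intervals
H1 = 255°
H2 = (255 + 120) mod 360 = 15°
H3 = (255 + 240) mod 360 = 135°
Triadic = 255°, 15°, 135°


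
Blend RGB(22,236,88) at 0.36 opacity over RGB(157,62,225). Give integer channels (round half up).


C = α×F + (1-α)×B, with 1-α = 0.64
R: 0.36×22 + 0.64×157 = 7.92 + 100.48 = 108.40 → 108
G: 0.36×236 + 0.64×62 = 84.96 + 39.68 = 124.64 → 125
B: 0.36×88 + 0.64×225 = 31.68 + 144.00 = 175.68 → 176
= RGB(108, 125, 176)


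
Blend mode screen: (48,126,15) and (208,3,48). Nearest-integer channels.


Screen: C = 255 - (255-A)×(255-B)/255, rounded to nearest integer
R: 255 - (255-48)×(255-208)/255 = 255 - 9729/255 ≈ 255 - 38.153 = 216.847 → 217
G: 255 - (255-126)×(255-3)/255 = 255 - 32508/255 ≈ 255 - 127.482 = 127.518 → 128
B: 255 - (255-15)×(255-48)/255 = 255 - 49680/255 ≈ 255 - 194.824 = 60.176 → 60
= RGB(217, 128, 60)


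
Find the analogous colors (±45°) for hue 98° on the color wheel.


Base hue: 98°
Left analog: (98 - 45) mod 360 = 53°
Right analog: (98 + 45) mod 360 = 143°
Analogous hues = 53° and 143°


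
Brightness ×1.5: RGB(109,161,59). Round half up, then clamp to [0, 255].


Multiply each channel by 1.5, round half up, clamp to [0, 255]
R: 109×1.5 = 163.5 → round → 164
G: 161×1.5 = 241.5 → round → 242
B: 59×1.5 = 88.5 → round → 89
= RGB(164, 242, 89)


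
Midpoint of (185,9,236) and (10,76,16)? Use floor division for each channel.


Midpoint: each channel = ⌊(C₁+C₂)/2⌋
R: ⌊(185+10)/2⌋ = 97
G: ⌊(9+76)/2⌋ = 42
B: ⌊(236+16)/2⌋ = 126
= RGB(97, 42, 126)


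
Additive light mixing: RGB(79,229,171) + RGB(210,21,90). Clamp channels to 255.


Additive: each channel = min(255, C₁+C₂)
R: 79+210 = 289 → 255
G: 229+21 = 250 → 250
B: 171+90 = 261 → 255
= RGB(255, 250, 255)


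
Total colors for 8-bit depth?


Colors = 2^bits = 2^8
= 256 colors


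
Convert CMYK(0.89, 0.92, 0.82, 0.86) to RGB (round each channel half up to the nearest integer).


R = 255 × (1-C) × (1-K) = 255 × 0.11 × 0.14 = 3.927 → 4
G = 255 × (1-M) × (1-K) = 255 × 0.08 × 0.14 = 2.856 → 3
B = 255 × (1-Y) × (1-K) = 255 × 0.18 × 0.14 = 6.426 → 6
= RGB(4, 3, 6)


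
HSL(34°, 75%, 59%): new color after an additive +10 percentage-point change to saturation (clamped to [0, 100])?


Original S = 75%
Adjustment = +10 percentage points
New S = 75 + (10) = 85
Clamp to [0, 100] → 85
= HSL(34°, 85%, 59%)


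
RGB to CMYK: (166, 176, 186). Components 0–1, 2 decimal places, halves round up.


R'=166/255≈0.6510, G'=176/255≈0.6902, B'=186/255≈0.7294
K = 1 - max(R',G',B') = 1 - 186/255 = 69/255 = 0.27058… → 0.27
(1-R'-K)/(1-K) simplifies to (max-R)/max with max = 186:
C = (186-166)/186 = 20/186 = 0.10752… → 0.11
M = (186-176)/186 = 10/186 = 0.05376… → 0.05
Y = (186-186)/186 = 0/186 = 0 → 0.00
= CMYK(0.11, 0.05, 0.00, 0.27)


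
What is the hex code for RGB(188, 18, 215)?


R = 188 → BC (hex)
G = 18 → 12 (hex)
B = 215 → D7 (hex)
Hex = #BC12D7


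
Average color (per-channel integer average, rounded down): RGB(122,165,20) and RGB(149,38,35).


Midpoint: each channel = ⌊(C₁+C₂)/2⌋
R: ⌊(122+149)/2⌋ = 135
G: ⌊(165+38)/2⌋ = 101
B: ⌊(20+35)/2⌋ = 27
= RGB(135, 101, 27)


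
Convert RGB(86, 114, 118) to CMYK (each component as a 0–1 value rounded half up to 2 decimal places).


R'=86/255≈0.3373, G'=114/255≈0.4471, B'=118/255≈0.4627
K = 1 - max(R',G',B') = 1 - 118/255 = 137/255 = 0.53725… → 0.54
(1-R'-K)/(1-K) simplifies to (max-R)/max with max = 118:
C = (118-86)/118 = 32/118 = 0.27118… → 0.27
M = (118-114)/118 = 4/118 = 0.03389… → 0.03
Y = (118-118)/118 = 0/118 = 0 → 0.00
= CMYK(0.27, 0.03, 0.00, 0.54)


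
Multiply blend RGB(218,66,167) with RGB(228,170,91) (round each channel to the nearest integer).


Multiply: C = A×B/255, rounded to nearest integer
R: 218×228/255 = 49704/255 ≈ 194.918 → 195
G: 66×170/255 = 11220/255 ≈ 44.000 → 44
B: 167×91/255 = 15197/255 ≈ 59.596 → 60
= RGB(195, 44, 60)


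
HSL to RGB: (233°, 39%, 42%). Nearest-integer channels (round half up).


H=233°, S=0.39, L=0.42
C = (1-|2L-1|)×S = (1-|-0.16|)×0.39 = 0.3276
H' = H/60 = 233/60 ≈ 3.8833; X = C×(1-|H' mod 2 - 1|) = 0.03822
m = L - C/2 = 0.42 - 0.1638 = 0.2562
Sector ⌊H'⌋ = 3 → (R',G',B') = (0.0, 0.03822, 0.3276)
RGB = ((R'+m)×255, (G'+m)×255, (B'+m)×255) = (65.331, 75.0771, 148.869)
Round half up → RGB(65, 75, 149)


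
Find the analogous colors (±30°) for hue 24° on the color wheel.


Base hue: 24°
Left analog: (24 - 30) mod 360 = 354°
Right analog: (24 + 30) mod 360 = 54°
Analogous hues = 354° and 54°


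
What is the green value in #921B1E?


Color: #921B1E
R = 92 = 146
G = 1B = 27
B = 1E = 30
Green = 27


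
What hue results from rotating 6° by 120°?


New hue = (H + rotation) mod 360
New hue = (6 + 120) mod 360
= 126 mod 360
= 126°


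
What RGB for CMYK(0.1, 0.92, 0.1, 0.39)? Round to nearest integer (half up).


R = 255 × (1-C) × (1-K) = 255 × 0.90 × 0.61 = 139.995 → 140
G = 255 × (1-M) × (1-K) = 255 × 0.08 × 0.61 = 12.444 → 12
B = 255 × (1-Y) × (1-K) = 255 × 0.90 × 0.61 = 139.995 → 140
= RGB(140, 12, 140)


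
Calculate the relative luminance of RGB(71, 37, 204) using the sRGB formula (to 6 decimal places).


Linearize each channel (sRGB transfer function): c = v/255; c_lin = c/12.92 if c ≤ 0.04045, else ((c+0.055)/1.055)^2.4
  R: 71/255 ≈ 0.278431 > 0.04045 → ((0.278431+0.055)/1.055)^2.4 ≈ 0.063010
  G: 37/255 ≈ 0.145098 > 0.04045 → ((0.145098+0.055)/1.055)^2.4 ≈ 0.018500
  B: 204/255 ≈ 0.800000 > 0.04045 → ((0.800000+0.055)/1.055)^2.4 ≈ 0.603827
R_lin = 0.063010, G_lin = 0.018500, B_lin = 0.603827
L = 0.2126×R + 0.7152×G + 0.0722×B
L = 0.2126×0.063010 + 0.7152×0.018500 + 0.0722×0.603827
L ≈ 0.070224


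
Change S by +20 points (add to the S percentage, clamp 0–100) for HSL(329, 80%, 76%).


Original S = 80%
Adjustment = +20 percentage points
New S = 80 + (20) = 100
Clamp to [0, 100] → 100
= HSL(329°, 100%, 76%)


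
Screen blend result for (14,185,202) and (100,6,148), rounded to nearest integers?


Screen: C = 255 - (255-A)×(255-B)/255, rounded to nearest integer
R: 255 - (255-14)×(255-100)/255 = 255 - 37355/255 ≈ 255 - 146.490 = 108.510 → 109
G: 255 - (255-185)×(255-6)/255 = 255 - 17430/255 ≈ 255 - 68.353 = 186.647 → 187
B: 255 - (255-202)×(255-148)/255 = 255 - 5671/255 ≈ 255 - 22.239 = 232.761 → 233
= RGB(109, 187, 233)


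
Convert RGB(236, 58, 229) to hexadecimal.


R = 236 → EC (hex)
G = 58 → 3A (hex)
B = 229 → E5 (hex)
Hex = #EC3AE5


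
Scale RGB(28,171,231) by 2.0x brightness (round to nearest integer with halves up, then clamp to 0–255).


Multiply each channel by 2.0, round half up, clamp to [0, 255]
R: 28×2.0 = 56
G: 171×2.0 = 342 → clamp → 255
B: 231×2.0 = 462 → clamp → 255
= RGB(56, 255, 255)


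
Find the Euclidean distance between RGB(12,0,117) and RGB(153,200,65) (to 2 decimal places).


d = √[(R₁-R₂)² + (G₁-G₂)² + (B₁-B₂)²]
d = √[(12-153)² + (0-200)² + (117-65)²]
d = √[19881 + 40000 + 2704]
d = √62585
d ≈ 250.17


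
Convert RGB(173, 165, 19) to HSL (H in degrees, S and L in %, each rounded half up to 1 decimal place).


Normalize: R'=173/255≈0.6784, G'=165/255≈0.6471, B'=19/255≈0.0745
Max=173/255, Min=19/255, Δ=Max-Min=154/255
L = (Max+Min)/2 = (173+19)/510 = 192/510 = 0.37647… → L = 37.6%
L ≤ 0.5 → S = Δ/(Max+Min) = 154/(173+19) = 154/192 = 0.80208… → S = 80.2%
(the 1/255 factors cancel in S and H, so raw channel differences can be used)
Max is R' → H = 60 × (((G-B)/Δ) mod 6) = 60 × (((165-19)/154) mod 6)
  146/154 = 0.9480…
  H = 60 × 0.9480… = 56.883…° → H = 56.9°
= HSL(56.9°, 80.2%, 37.6%)


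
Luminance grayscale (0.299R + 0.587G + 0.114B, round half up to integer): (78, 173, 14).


Gray = 0.299×R + 0.587×G + 0.114×B
Gray = 0.299×78 + 0.587×173 + 0.114×14
Gray = 23.322 + 101.551 + 1.596
Gray = 126.469 → round half up → 126
Gray = 126


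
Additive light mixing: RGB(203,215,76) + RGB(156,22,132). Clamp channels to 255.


Additive: each channel = min(255, C₁+C₂)
R: 203+156 = 359 → 255
G: 215+22 = 237 → 237
B: 76+132 = 208 → 208
= RGB(255, 237, 208)


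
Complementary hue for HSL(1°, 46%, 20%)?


Complement = opposite side of color wheel = hue + 180°
H' = (1 + 180) mod 360 = 181°
S and L unchanged.
= HSL(181°, 46%, 20%)


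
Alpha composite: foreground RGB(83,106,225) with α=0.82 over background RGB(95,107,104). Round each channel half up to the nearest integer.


C = α×F + (1-α)×B, with 1-α = 0.18
R: 0.82×83 + 0.18×95 = 68.06 + 17.10 = 85.16 → 85
G: 0.82×106 + 0.18×107 = 86.92 + 19.26 = 106.18 → 106
B: 0.82×225 + 0.18×104 = 184.50 + 18.72 = 203.22 → 203
= RGB(85, 106, 203)


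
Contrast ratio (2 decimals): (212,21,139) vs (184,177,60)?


Linearize each sRGB channel c=v/255: c/12.92 if c ≤ 0.04045 else ((c+0.055)/1.055)^2.4
L = 0.2126×R_lin + 0.7152×G_lin + 0.0722×B_lin
Color 1 (212,21,139):
  R=212: 212/255≈0.8314 > 0.04045 → ((0.8314+0.055)/1.055)^2.4 ≈ 0.65837
  G=21: 21/255≈0.0824 > 0.04045 → ((0.0824+0.055)/1.055)^2.4 ≈ 0.00750
  B=139: 139/255≈0.5451 > 0.04045 → ((0.5451+0.055)/1.055)^2.4 ≈ 0.25818
  L1 = 0.2126×0.65837 + 0.7152×0.00750 + 0.0722×0.25818 ≈ 0.16397
Color 2 (184,177,60):
  R=184: 184/255≈0.7216 > 0.04045 → ((0.7216+0.055)/1.055)^2.4 ≈ 0.47932
  G=177: 177/255≈0.6941 > 0.04045 → ((0.6941+0.055)/1.055)^2.4 ≈ 0.43966
  B=60: 60/255≈0.2353 > 0.04045 → ((0.2353+0.055)/1.055)^2.4 ≈ 0.04519
  L2 = 0.2126×0.47932 + 0.7152×0.43966 + 0.0722×0.04519 ≈ 0.41961
Lighter = 0.41961, Darker = 0.16397
Ratio = (L_lighter + 0.05) / (L_darker + 0.05)
Ratio = (0.41961 + 0.05) / (0.16397 + 0.05) = 0.46961 / 0.21397 ≈ 2.1947
Ratio ≈ 2.19:1


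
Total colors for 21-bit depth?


Colors = 2^bits = 2^21
= 2,097,152 colors


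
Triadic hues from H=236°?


Triadic: equally spaced at 120° intervals
H1 = 236°
H2 = (236 + 120) mod 360 = 356°
H3 = (236 + 240) mod 360 = 116°
Triadic = 236°, 356°, 116°


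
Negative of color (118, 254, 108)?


Invert: (255-R, 255-G, 255-B)
R: 255-118 = 137
G: 255-254 = 1
B: 255-108 = 147
= RGB(137, 1, 147)


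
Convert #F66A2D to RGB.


F6 → 246 (R)
6A → 106 (G)
2D → 45 (B)
= RGB(246, 106, 45)


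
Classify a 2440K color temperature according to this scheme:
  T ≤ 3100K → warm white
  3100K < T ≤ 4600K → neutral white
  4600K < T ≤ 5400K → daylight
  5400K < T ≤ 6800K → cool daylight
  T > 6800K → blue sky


Temperature: 2440K
2440K ≤ 3100K → warm white
Classification: warm white


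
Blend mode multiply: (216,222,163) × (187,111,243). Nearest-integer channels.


Multiply: C = A×B/255, rounded to nearest integer
R: 216×187/255 = 40392/255 ≈ 158.400 → 158
G: 222×111/255 = 24642/255 ≈ 96.635 → 97
B: 163×243/255 = 39609/255 ≈ 155.329 → 155
= RGB(158, 97, 155)


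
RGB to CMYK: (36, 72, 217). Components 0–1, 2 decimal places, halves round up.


R'=36/255≈0.1412, G'=72/255≈0.2824, B'=217/255≈0.8510
K = 1 - max(R',G',B') = 1 - 217/255 = 38/255 = 0.14901… → 0.15
(1-R'-K)/(1-K) simplifies to (max-R)/max with max = 217:
C = (217-36)/217 = 181/217 = 0.83410… → 0.83
M = (217-72)/217 = 145/217 = 0.66820… → 0.67
Y = (217-217)/217 = 0/217 = 0 → 0.00
= CMYK(0.83, 0.67, 0.00, 0.15)


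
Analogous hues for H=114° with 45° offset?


Base hue: 114°
Left analog: (114 - 45) mod 360 = 69°
Right analog: (114 + 45) mod 360 = 159°
Analogous hues = 69° and 159°


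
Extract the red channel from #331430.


Color: #331430
R = 33 = 51
G = 14 = 20
B = 30 = 48
Red = 51


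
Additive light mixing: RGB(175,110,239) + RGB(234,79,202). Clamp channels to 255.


Additive: each channel = min(255, C₁+C₂)
R: 175+234 = 409 → 255
G: 110+79 = 189 → 189
B: 239+202 = 441 → 255
= RGB(255, 189, 255)


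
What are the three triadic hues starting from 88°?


Triadic: equally spaced at 120° intervals
H1 = 88°
H2 = (88 + 120) mod 360 = 208°
H3 = (88 + 240) mod 360 = 328°
Triadic = 88°, 208°, 328°


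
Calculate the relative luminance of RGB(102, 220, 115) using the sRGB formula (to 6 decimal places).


Linearize each channel (sRGB transfer function): c = v/255; c_lin = c/12.92 if c ≤ 0.04045, else ((c+0.055)/1.055)^2.4
  R: 102/255 ≈ 0.400000 > 0.04045 → ((0.400000+0.055)/1.055)^2.4 ≈ 0.132868
  G: 220/255 ≈ 0.862745 > 0.04045 → ((0.862745+0.055)/1.055)^2.4 ≈ 0.715694
  B: 115/255 ≈ 0.450980 > 0.04045 → ((0.450980+0.055)/1.055)^2.4 ≈ 0.171441
R_lin = 0.132868, G_lin = 0.715694, B_lin = 0.171441
L = 0.2126×R + 0.7152×G + 0.0722×B
L = 0.2126×0.132868 + 0.7152×0.715694 + 0.0722×0.171441
L ≈ 0.552490


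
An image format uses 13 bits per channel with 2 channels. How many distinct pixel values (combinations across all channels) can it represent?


Total bits = 13 bits/channel × 2 channels = 26 bits
Distinct pixel values = 2^26
= 67,108,864 pixel values


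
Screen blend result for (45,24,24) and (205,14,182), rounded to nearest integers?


Screen: C = 255 - (255-A)×(255-B)/255, rounded to nearest integer
R: 255 - (255-45)×(255-205)/255 = 255 - 10500/255 ≈ 255 - 41.176 = 213.824 → 214
G: 255 - (255-24)×(255-14)/255 = 255 - 55671/255 ≈ 255 - 218.318 = 36.682 → 37
B: 255 - (255-24)×(255-182)/255 = 255 - 16863/255 ≈ 255 - 66.129 = 188.871 → 189
= RGB(214, 37, 189)


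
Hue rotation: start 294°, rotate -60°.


New hue = (H + rotation) mod 360
New hue = (294 -60) mod 360
= 234 mod 360
= 234°


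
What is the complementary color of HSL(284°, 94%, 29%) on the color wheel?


Complement = opposite side of color wheel = hue + 180°
H' = (284 + 180) mod 360 = 104°
S and L unchanged.
= HSL(104°, 94%, 29%)


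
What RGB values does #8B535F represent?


8B → 139 (R)
53 → 83 (G)
5F → 95 (B)
= RGB(139, 83, 95)


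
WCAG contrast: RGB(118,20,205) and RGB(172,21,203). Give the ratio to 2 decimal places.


Linearize each sRGB channel c=v/255: c/12.92 if c ≤ 0.04045 else ((c+0.055)/1.055)^2.4
L = 0.2126×R_lin + 0.7152×G_lin + 0.0722×B_lin
Color 1 (118,20,205):
  R=118: 118/255≈0.4627 > 0.04045 → ((0.4627+0.055)/1.055)^2.4 ≈ 0.18116
  G=20: 20/255≈0.0784 > 0.04045 → ((0.0784+0.055)/1.055)^2.4 ≈ 0.00700
  B=205: 205/255≈0.8039 > 0.04045 → ((0.8039+0.055)/1.055)^2.4 ≈ 0.61050
  L1 = 0.2126×0.18116 + 0.7152×0.00700 + 0.0722×0.61050 ≈ 0.08760
Color 2 (172,21,203):
  R=172: 172/255≈0.6745 > 0.04045 → ((0.6745+0.055)/1.055)^2.4 ≈ 0.41254
  G=21: 21/255≈0.0824 > 0.04045 → ((0.0824+0.055)/1.055)^2.4 ≈ 0.00750
  B=203: 203/255≈0.7961 > 0.04045 → ((0.7961+0.055)/1.055)^2.4 ≈ 0.59720
  L2 = 0.2126×0.41254 + 0.7152×0.00750 + 0.0722×0.59720 ≈ 0.13619
Lighter = 0.13619, Darker = 0.08760
Ratio = (L_lighter + 0.05) / (L_darker + 0.05)
Ratio = (0.13619 + 0.05) / (0.08760 + 0.05) = 0.18619 / 0.13760 ≈ 1.3531
Ratio ≈ 1.35:1


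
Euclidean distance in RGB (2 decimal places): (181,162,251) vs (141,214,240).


d = √[(R₁-R₂)² + (G₁-G₂)² + (B₁-B₂)²]
d = √[(181-141)² + (162-214)² + (251-240)²]
d = √[1600 + 2704 + 121]
d = √4425
d ≈ 66.52


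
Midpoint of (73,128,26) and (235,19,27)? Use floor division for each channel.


Midpoint: each channel = ⌊(C₁+C₂)/2⌋
R: ⌊(73+235)/2⌋ = 154
G: ⌊(128+19)/2⌋ = 73
B: ⌊(26+27)/2⌋ = 26
= RGB(154, 73, 26)


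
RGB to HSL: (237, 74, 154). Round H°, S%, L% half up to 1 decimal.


Normalize: R'=237/255≈0.9294, G'=74/255≈0.2902, B'=154/255≈0.6039
Max=237/255, Min=74/255, Δ=Max-Min=163/255
L = (Max+Min)/2 = (237+74)/510 = 311/510 = 0.60980… → L = 61.0%
L > 0.5 → S = Δ/(2-Max-Min) = 163/(510-237-74) = 163/199 = 0.81909… → S = 81.9%
(the 1/255 factors cancel in S and H, so raw channel differences can be used)
Max is R' → H = 60 × (((G-B)/Δ) mod 6) = 60 × (((74-154)/163) mod 6)
  (-80)/163 = -0.4907…; negative, so add 6 → 5.5092…
  H = 60 × 5.5092… = 330.552…° → H = 330.6°
= HSL(330.6°, 81.9%, 61.0%)


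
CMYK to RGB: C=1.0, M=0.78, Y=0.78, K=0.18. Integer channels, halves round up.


R = 255 × (1-C) × (1-K) = 255 × 0.00 × 0.82 = 0
G = 255 × (1-M) × (1-K) = 255 × 0.22 × 0.82 = 46.002 → 46
B = 255 × (1-Y) × (1-K) = 255 × 0.22 × 0.82 = 46.002 → 46
= RGB(0, 46, 46)


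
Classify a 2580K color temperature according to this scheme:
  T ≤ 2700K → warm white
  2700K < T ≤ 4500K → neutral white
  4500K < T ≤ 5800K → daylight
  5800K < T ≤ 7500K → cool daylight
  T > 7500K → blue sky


Temperature: 2580K
2580K ≤ 2700K → warm white
Classification: warm white


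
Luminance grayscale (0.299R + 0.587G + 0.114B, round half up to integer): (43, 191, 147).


Gray = 0.299×R + 0.587×G + 0.114×B
Gray = 0.299×43 + 0.587×191 + 0.114×147
Gray = 12.857 + 112.117 + 16.758
Gray = 141.732 → round half up → 142
Gray = 142


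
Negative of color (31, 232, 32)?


Invert: (255-R, 255-G, 255-B)
R: 255-31 = 224
G: 255-232 = 23
B: 255-32 = 223
= RGB(224, 23, 223)


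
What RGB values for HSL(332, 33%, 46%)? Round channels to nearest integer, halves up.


H=332°, S=0.33, L=0.46
C = (1-|2L-1|)×S = (1-|-0.08|)×0.33 = 0.3036
H' = H/60 = 332/60 ≈ 5.5333; X = C×(1-|H' mod 2 - 1|) = 0.14168
m = L - C/2 = 0.46 - 0.1518 = 0.3082
Sector ⌊H'⌋ = 5 → (R',G',B') = (0.3036, 0.0, 0.14168)
RGB = ((R'+m)×255, (G'+m)×255, (B'+m)×255) = (156.009, 78.591, 114.7194)
Round half up → RGB(156, 79, 115)


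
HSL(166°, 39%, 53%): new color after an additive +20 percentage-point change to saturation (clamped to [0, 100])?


Original S = 39%
Adjustment = +20 percentage points
New S = 39 + (20) = 59
Clamp to [0, 100] → 59
= HSL(166°, 59%, 53%)


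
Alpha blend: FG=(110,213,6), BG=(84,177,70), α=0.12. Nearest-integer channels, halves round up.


C = α×F + (1-α)×B, with 1-α = 0.88
R: 0.12×110 + 0.88×84 = 13.20 + 73.92 = 87.12 → 87
G: 0.12×213 + 0.88×177 = 25.56 + 155.76 = 181.32 → 181
B: 0.12×6 + 0.88×70 = 0.72 + 61.60 = 62.32 → 62
= RGB(87, 181, 62)


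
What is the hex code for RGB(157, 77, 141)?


R = 157 → 9D (hex)
G = 77 → 4D (hex)
B = 141 → 8D (hex)
Hex = #9D4D8D


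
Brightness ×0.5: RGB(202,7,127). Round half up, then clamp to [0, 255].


Multiply each channel by 0.5, round half up, clamp to [0, 255]
R: 202×0.5 = 101
G: 7×0.5 = 3.5 → round → 4
B: 127×0.5 = 63.5 → round → 64
= RGB(101, 4, 64)


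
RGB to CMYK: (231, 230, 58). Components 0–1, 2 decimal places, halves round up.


R'=231/255≈0.9059, G'=230/255≈0.9020, B'=58/255≈0.2275
K = 1 - max(R',G',B') = 1 - 231/255 = 24/255 = 0.09411… → 0.09
(1-R'-K)/(1-K) simplifies to (max-R)/max with max = 231:
C = (231-231)/231 = 0/231 = 0 → 0.00
M = (231-230)/231 = 1/231 = 0.00432… → 0.00
Y = (231-58)/231 = 173/231 = 0.74891… → 0.75
= CMYK(0.00, 0.00, 0.75, 0.09)


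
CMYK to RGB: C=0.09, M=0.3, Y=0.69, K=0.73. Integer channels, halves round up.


R = 255 × (1-C) × (1-K) = 255 × 0.91 × 0.27 = 62.6535 → 63
G = 255 × (1-M) × (1-K) = 255 × 0.70 × 0.27 = 48.195 → 48
B = 255 × (1-Y) × (1-K) = 255 × 0.31 × 0.27 = 21.3435 → 21
= RGB(63, 48, 21)


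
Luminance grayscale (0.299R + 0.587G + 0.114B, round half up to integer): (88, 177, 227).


Gray = 0.299×R + 0.587×G + 0.114×B
Gray = 0.299×88 + 0.587×177 + 0.114×227
Gray = 26.312 + 103.899 + 25.878
Gray = 156.089 → round half up → 156
Gray = 156


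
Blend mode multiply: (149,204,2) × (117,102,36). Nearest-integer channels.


Multiply: C = A×B/255, rounded to nearest integer
R: 149×117/255 = 17433/255 ≈ 68.365 → 68
G: 204×102/255 = 20808/255 ≈ 81.600 → 82
B: 2×36/255 = 72/255 ≈ 0.282 → 0
= RGB(68, 82, 0)


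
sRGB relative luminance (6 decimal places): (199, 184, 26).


Linearize each channel (sRGB transfer function): c = v/255; c_lin = c/12.92 if c ≤ 0.04045, else ((c+0.055)/1.055)^2.4
  R: 199/255 ≈ 0.780392 > 0.04045 → ((0.780392+0.055)/1.055)^2.4 ≈ 0.571125
  G: 184/255 ≈ 0.721569 > 0.04045 → ((0.721569+0.055)/1.055)^2.4 ≈ 0.479320
  B: 26/255 ≈ 0.101961 > 0.04045 → ((0.101961+0.055)/1.055)^2.4 ≈ 0.010330
R_lin = 0.571125, G_lin = 0.479320, B_lin = 0.010330
L = 0.2126×R + 0.7152×G + 0.0722×B
L = 0.2126×0.571125 + 0.7152×0.479320 + 0.0722×0.010330
L ≈ 0.464977


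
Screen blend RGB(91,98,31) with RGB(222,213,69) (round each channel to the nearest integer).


Screen: C = 255 - (255-A)×(255-B)/255, rounded to nearest integer
R: 255 - (255-91)×(255-222)/255 = 255 - 5412/255 ≈ 255 - 21.224 = 233.776 → 234
G: 255 - (255-98)×(255-213)/255 = 255 - 6594/255 ≈ 255 - 25.859 = 229.141 → 229
B: 255 - (255-31)×(255-69)/255 = 255 - 41664/255 ≈ 255 - 163.388 = 91.612 → 92
= RGB(234, 229, 92)


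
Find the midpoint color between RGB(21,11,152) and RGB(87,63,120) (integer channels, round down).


Midpoint: each channel = ⌊(C₁+C₂)/2⌋
R: ⌊(21+87)/2⌋ = 54
G: ⌊(11+63)/2⌋ = 37
B: ⌊(152+120)/2⌋ = 136
= RGB(54, 37, 136)


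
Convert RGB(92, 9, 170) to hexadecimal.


R = 92 → 5C (hex)
G = 9 → 09 (hex)
B = 170 → AA (hex)
Hex = #5C09AA


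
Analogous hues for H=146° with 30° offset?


Base hue: 146°
Left analog: (146 - 30) mod 360 = 116°
Right analog: (146 + 30) mod 360 = 176°
Analogous hues = 116° and 176°


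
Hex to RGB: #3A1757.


3A → 58 (R)
17 → 23 (G)
57 → 87 (B)
= RGB(58, 23, 87)


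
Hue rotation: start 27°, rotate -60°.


New hue = (H + rotation) mod 360
New hue = (27 -60) mod 360
= -33 mod 360
= 327°


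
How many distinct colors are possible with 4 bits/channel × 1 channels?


Total bits = 4 bits/channel × 1 channels = 4 bits
Distinct colors = 2^4
= 16 colors


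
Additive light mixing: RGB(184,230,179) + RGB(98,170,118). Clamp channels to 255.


Additive: each channel = min(255, C₁+C₂)
R: 184+98 = 282 → 255
G: 230+170 = 400 → 255
B: 179+118 = 297 → 255
= RGB(255, 255, 255)


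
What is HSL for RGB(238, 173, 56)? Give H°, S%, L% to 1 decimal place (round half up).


Normalize: R'=238/255≈0.9333, G'=173/255≈0.6784, B'=56/255≈0.2196
Max=238/255, Min=56/255, Δ=Max-Min=182/255
L = (Max+Min)/2 = (238+56)/510 = 294/510 = 0.57647… → L = 57.6%
L > 0.5 → S = Δ/(2-Max-Min) = 182/(510-238-56) = 182/216 = 0.84259… → S = 84.3%
(the 1/255 factors cancel in S and H, so raw channel differences can be used)
Max is R' → H = 60 × (((G-B)/Δ) mod 6) = 60 × (((173-56)/182) mod 6)
  117/182 = 0.6428…
  H = 60 × 0.6428… = 38.571…° → H = 38.6°
= HSL(38.6°, 84.3%, 57.6%)


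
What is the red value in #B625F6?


Color: #B625F6
R = B6 = 182
G = 25 = 37
B = F6 = 246
Red = 182


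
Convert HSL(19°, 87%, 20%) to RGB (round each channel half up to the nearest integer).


H=19°, S=0.87, L=0.20
C = (1-|2L-1|)×S = (1-|-0.60|)×0.87 = 0.348
H' = H/60 = 19/60 ≈ 0.3167; X = C×(1-|H' mod 2 - 1|) = 0.1102
m = L - C/2 = 0.20 - 0.174 = 0.026
Sector ⌊H'⌋ = 0 → (R',G',B') = (0.348, 0.1102, 0.0)
RGB = ((R'+m)×255, (G'+m)×255, (B'+m)×255) = (95.37, 34.731, 6.63)
Round half up → RGB(95, 35, 7)


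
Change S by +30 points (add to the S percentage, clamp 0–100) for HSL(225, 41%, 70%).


Original S = 41%
Adjustment = +30 percentage points
New S = 41 + (30) = 71
Clamp to [0, 100] → 71
= HSL(225°, 71%, 70%)


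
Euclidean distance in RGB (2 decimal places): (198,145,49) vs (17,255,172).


d = √[(R₁-R₂)² + (G₁-G₂)² + (B₁-B₂)²]
d = √[(198-17)² + (145-255)² + (49-172)²]
d = √[32761 + 12100 + 15129]
d = √59990
d ≈ 244.93


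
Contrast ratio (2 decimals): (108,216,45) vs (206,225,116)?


Linearize each sRGB channel c=v/255: c/12.92 if c ≤ 0.04045 else ((c+0.055)/1.055)^2.4
L = 0.2126×R_lin + 0.7152×G_lin + 0.0722×B_lin
Color 1 (108,216,45):
  R=108: 108/255≈0.4235 > 0.04045 → ((0.4235+0.055)/1.055)^2.4 ≈ 0.14996
  G=216: 216/255≈0.8471 > 0.04045 → ((0.8471+0.055)/1.055)^2.4 ≈ 0.68669
  B=45: 45/255≈0.1765 > 0.04045 → ((0.1765+0.055)/1.055)^2.4 ≈ 0.02624
  L1 = 0.2126×0.14996 + 0.7152×0.68669 + 0.0722×0.02624 ≈ 0.52489
Color 2 (206,225,116):
  R=206: 206/255≈0.8078 > 0.04045 → ((0.8078+0.055)/1.055)^2.4 ≈ 0.61721
  G=225: 225/255≈0.8824 > 0.04045 → ((0.8824+0.055)/1.055)^2.4 ≈ 0.75294
  B=116: 116/255≈0.4549 > 0.04045 → ((0.4549+0.055)/1.055)^2.4 ≈ 0.17465
  L2 = 0.2126×0.61721 + 0.7152×0.75294 + 0.0722×0.17465 ≈ 0.68233
Lighter = 0.68233, Darker = 0.52489
Ratio = (L_lighter + 0.05) / (L_darker + 0.05)
Ratio = (0.68233 + 0.05) / (0.52489 + 0.05) = 0.73233 / 0.57489 ≈ 1.2739
Ratio ≈ 1.27:1


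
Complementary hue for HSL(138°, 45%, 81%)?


Complement = opposite side of color wheel = hue + 180°
H' = (138 + 180) mod 360 = 318°
S and L unchanged.
= HSL(318°, 45%, 81%)


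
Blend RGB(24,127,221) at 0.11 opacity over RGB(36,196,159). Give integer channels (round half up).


C = α×F + (1-α)×B, with 1-α = 0.89
R: 0.11×24 + 0.89×36 = 2.64 + 32.04 = 34.68 → 35
G: 0.11×127 + 0.89×196 = 13.97 + 174.44 = 188.41 → 188
B: 0.11×221 + 0.89×159 = 24.31 + 141.51 = 165.82 → 166
= RGB(35, 188, 166)


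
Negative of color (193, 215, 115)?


Invert: (255-R, 255-G, 255-B)
R: 255-193 = 62
G: 255-215 = 40
B: 255-115 = 140
= RGB(62, 40, 140)


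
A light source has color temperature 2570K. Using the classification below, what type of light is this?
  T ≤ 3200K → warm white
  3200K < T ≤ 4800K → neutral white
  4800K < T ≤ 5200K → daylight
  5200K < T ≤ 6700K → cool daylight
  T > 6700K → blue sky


Temperature: 2570K
2570K ≤ 3200K → warm white
Classification: warm white


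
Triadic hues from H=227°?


Triadic: equally spaced at 120° intervals
H1 = 227°
H2 = (227 + 120) mod 360 = 347°
H3 = (227 + 240) mod 360 = 107°
Triadic = 227°, 347°, 107°


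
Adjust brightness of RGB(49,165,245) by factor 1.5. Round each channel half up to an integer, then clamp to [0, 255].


Multiply each channel by 1.5, round half up, clamp to [0, 255]
R: 49×1.5 = 73.5 → round → 74
G: 165×1.5 = 247.5 → round → 248
B: 245×1.5 = 367.5 → round → 368 → clamp → 255
= RGB(74, 248, 255)


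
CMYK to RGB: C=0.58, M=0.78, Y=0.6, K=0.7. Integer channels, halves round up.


R = 255 × (1-C) × (1-K) = 255 × 0.42 × 0.30 = 32.13 → 32
G = 255 × (1-M) × (1-K) = 255 × 0.22 × 0.30 = 16.83 → 17
B = 255 × (1-Y) × (1-K) = 255 × 0.40 × 0.30 = 30.6 → 31
= RGB(32, 17, 31)


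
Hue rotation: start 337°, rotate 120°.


New hue = (H + rotation) mod 360
New hue = (337 + 120) mod 360
= 457 mod 360
= 97°


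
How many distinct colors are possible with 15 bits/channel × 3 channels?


Total bits = 15 bits/channel × 3 channels = 45 bits
Distinct colors = 2^45
= 35,184,372,088,832 colors


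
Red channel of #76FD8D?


Color: #76FD8D
R = 76 = 118
G = FD = 253
B = 8D = 141
Red = 118


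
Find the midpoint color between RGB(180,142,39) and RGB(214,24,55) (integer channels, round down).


Midpoint: each channel = ⌊(C₁+C₂)/2⌋
R: ⌊(180+214)/2⌋ = 197
G: ⌊(142+24)/2⌋ = 83
B: ⌊(39+55)/2⌋ = 47
= RGB(197, 83, 47)


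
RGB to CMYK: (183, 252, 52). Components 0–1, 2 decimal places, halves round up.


R'=183/255≈0.7176, G'=252/255≈0.9882, B'=52/255≈0.2039
K = 1 - max(R',G',B') = 1 - 252/255 = 3/255 = 0.01176… → 0.01
(1-R'-K)/(1-K) simplifies to (max-R)/max with max = 252:
C = (252-183)/252 = 69/252 = 0.27380… → 0.27
M = (252-252)/252 = 0/252 = 0 → 0.00
Y = (252-52)/252 = 200/252 = 0.79365… → 0.79
= CMYK(0.27, 0.00, 0.79, 0.01)


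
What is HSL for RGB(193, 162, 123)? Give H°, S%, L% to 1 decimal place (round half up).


Normalize: R'=193/255≈0.7569, G'=162/255≈0.6353, B'=123/255≈0.4824
Max=193/255, Min=123/255, Δ=Max-Min=70/255
L = (Max+Min)/2 = (193+123)/510 = 316/510 = 0.61960… → L = 62.0%
L > 0.5 → S = Δ/(2-Max-Min) = 70/(510-193-123) = 70/194 = 0.36082… → S = 36.1%
(the 1/255 factors cancel in S and H, so raw channel differences can be used)
Max is R' → H = 60 × (((G-B)/Δ) mod 6) = 60 × (((162-123)/70) mod 6)
  39/70 = 0.5571…
  H = 60 × 0.5571… = 33.428…° → H = 33.4°
= HSL(33.4°, 36.1%, 62.0%)
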